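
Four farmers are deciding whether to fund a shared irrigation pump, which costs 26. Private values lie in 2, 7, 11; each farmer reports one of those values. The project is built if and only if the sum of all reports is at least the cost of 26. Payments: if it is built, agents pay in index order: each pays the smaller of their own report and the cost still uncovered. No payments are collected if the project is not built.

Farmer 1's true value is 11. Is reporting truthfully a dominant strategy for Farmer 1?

No

Consider the case where Farmer 2 reports 2, Farmer 3 reports 7 and Farmer 4 reports 11.
Truthful report 11: project built, pays 11, utility 11 - 11 = 0.
Report 7 instead: project built, pays 7, utility 11 - 7 = 4.
Since 4 > 0, reporting 7 is strictly better here, so truthful reporting is not dominant.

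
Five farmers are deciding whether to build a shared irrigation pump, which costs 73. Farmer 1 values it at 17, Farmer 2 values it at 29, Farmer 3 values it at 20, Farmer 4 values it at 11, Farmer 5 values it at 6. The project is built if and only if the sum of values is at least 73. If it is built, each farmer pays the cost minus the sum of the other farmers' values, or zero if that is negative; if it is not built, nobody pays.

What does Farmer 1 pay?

7

Total value 83 ≥ cost 73, so the project is built.
The other farmers' values sum to 66.
Cost minus that sum is 73 - 66 = 7.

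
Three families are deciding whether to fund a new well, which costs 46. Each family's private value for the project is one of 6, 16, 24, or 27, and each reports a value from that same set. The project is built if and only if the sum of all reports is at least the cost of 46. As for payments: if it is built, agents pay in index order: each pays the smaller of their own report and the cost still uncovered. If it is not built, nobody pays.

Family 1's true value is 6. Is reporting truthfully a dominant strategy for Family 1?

Yes

Check each profile of the others' reports and compare truth against every alternative report.
Others report (6, 24): truth gives 0, best alternative gives -10.
Others report (6, 27): truth gives 0, best alternative gives -10.
Others report (16, 16): truth gives 0, best alternative gives -10.
Others report (16, 24): truth gives 0, best alternative gives -10.
Others report (16, 27): truth gives 0, best alternative gives -10.
Others report (24, 6): truth gives 0, best alternative gives -10.
(Remaining 10 profiles checked similarly; truth is weakly best in each.)
In every case the truthful report is at least as good as any alternative, so it is a dominant strategy.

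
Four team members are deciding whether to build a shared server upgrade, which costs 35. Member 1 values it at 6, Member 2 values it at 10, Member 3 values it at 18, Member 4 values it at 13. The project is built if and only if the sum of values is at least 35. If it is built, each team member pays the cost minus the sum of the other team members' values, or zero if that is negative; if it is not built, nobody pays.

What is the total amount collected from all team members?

7

Total value 47 ≥ cost 35, so it is built.
Member 1: others sum to 41; max(0, 35 - 41) = 0.
Member 2: others sum to 37; max(0, 35 - 37) = 0.
Member 3: others sum to 29; max(0, 35 - 29) = 6.
Member 4: others sum to 34; max(0, 35 - 34) = 1.
Total collected = 0 + 0 + 6 + 1 = 7.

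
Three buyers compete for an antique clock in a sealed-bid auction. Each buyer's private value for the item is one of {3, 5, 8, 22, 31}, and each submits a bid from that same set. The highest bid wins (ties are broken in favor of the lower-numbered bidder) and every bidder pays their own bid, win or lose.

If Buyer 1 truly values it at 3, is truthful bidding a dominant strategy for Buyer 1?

Consider the case where Buyer 2 bids 3 and Buyer 3 bids 5.
Truthful bid 3: loses but pays 3, utility -3.
Bid 5 instead: wins, pays 5, utility 3 - 5 = -2.
Since -2 > -3, bidding 5 is strictly better here, so truthful bidding is not dominant.

No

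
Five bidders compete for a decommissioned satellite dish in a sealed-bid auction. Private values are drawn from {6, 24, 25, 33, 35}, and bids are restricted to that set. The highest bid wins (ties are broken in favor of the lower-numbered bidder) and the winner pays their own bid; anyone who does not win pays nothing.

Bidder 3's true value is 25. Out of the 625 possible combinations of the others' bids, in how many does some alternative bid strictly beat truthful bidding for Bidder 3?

4

Others bid (6, 6, 6, 6): truth gives 0; bid 24 gives 1 > 0. Violating.
Others bid (6, 6, 6, 24): truth gives 0; bid 24 gives 1 > 0. Violating.
Others bid (6, 6, 24, 6): truth gives 0; bid 24 gives 1 > 0. Violating.
Others bid (6, 6, 24, 24): truth gives 0; bid 24 gives 1 > 0. Violating.
Others bid (6, 6, 6, 25): truth gives 0; no alternative beats it.
Others bid (6, 6, 6, 33): truth gives 0; no alternative beats it.
(Checking all 625 profiles: 4 have a profitable deviation, 621 do not.)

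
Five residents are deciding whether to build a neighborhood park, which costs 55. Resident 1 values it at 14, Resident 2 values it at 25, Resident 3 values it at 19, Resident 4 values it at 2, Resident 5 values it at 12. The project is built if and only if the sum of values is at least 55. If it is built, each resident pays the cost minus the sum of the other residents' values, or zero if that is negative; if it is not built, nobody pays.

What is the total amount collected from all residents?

10

Total value 72 ≥ cost 55, so it is built.
Resident 1: others sum to 58; max(0, 55 - 58) = 0.
Resident 2: others sum to 47; max(0, 55 - 47) = 8.
Resident 3: others sum to 53; max(0, 55 - 53) = 2.
Resident 4: others sum to 70; max(0, 55 - 70) = 0.
Resident 5: others sum to 60; max(0, 55 - 60) = 0.
Total collected = 0 + 8 + 2 + 0 + 0 = 10.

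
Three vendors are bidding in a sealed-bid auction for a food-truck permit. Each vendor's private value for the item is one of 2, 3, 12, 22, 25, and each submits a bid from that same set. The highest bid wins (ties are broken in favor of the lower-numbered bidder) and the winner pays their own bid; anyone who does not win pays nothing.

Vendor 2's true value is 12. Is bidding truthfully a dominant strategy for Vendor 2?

Consider the case where Vendor 1 bids 2 and Vendor 3 bids 2.
Truthful bid 12: wins, pays 12, utility 12 - 12 = 0.
Bid 3 instead: wins, pays 3, utility 12 - 3 = 9.
Since 9 > 0, bidding 3 is strictly better here, so truthful bidding is not dominant.

No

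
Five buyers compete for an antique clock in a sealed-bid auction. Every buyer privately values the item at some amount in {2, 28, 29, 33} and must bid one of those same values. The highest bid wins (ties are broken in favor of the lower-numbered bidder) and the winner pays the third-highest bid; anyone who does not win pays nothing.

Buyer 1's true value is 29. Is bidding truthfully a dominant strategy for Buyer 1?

Consider the case where Buyer 2 bids 2, Buyer 3 bids 2, Buyer 4 bids 2 and Buyer 5 bids 33.
Truthful bid 29: loses, pays 0, utility 0.
Bid 33 instead: wins, pays 2, utility 29 - 2 = 27.
Since 27 > 0, bidding 33 is strictly better here, so truthful bidding is not dominant.

No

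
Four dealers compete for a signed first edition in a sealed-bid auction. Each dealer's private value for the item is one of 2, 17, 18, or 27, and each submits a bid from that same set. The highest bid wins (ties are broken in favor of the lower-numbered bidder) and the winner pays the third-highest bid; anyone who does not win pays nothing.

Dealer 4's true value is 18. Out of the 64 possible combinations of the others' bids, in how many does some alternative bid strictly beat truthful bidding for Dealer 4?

Others bid (2, 2, 18): truth gives 0; bid 27 gives 16 > 0. Violating.
Others bid (2, 17, 18): truth gives 0; bid 27 gives 1 > 0. Violating.
Others bid (2, 18, 2): truth gives 0; bid 27 gives 16 > 0. Violating.
Others bid (2, 18, 17): truth gives 0; bid 27 gives 1 > 0. Violating.
Others bid (2, 2, 2): truth gives 16; no alternative beats it.
Others bid (2, 2, 17): truth gives 16; no alternative beats it.
(Checking all 64 profiles: 12 have a profitable deviation, 52 do not.)

12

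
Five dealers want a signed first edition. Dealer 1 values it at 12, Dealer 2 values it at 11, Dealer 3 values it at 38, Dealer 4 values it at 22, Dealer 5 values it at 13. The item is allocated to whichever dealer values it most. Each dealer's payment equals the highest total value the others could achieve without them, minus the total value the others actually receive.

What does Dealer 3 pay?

Dealer 3 has the highest value and receives the item.
Without Dealer 3, the item would go to the next-highest value, 22, so the others could achieve 22.
With Dealer 3 present and winning, the others receive nothing, so their total is 0.
Payment = 22 - 0 = 22.

22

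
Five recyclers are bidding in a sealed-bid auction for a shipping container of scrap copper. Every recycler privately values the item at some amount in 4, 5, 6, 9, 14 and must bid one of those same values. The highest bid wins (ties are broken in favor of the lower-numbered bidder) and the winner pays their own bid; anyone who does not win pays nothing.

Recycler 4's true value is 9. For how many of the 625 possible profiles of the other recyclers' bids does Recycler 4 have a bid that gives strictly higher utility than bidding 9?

Others bid (4, 4, 4, 4): truth gives 0; bid 5 gives 4 > 0. Violating.
Others bid (4, 4, 4, 5): truth gives 0; bid 5 gives 4 > 0. Violating.
Others bid (4, 4, 4, 6): truth gives 0; bid 6 gives 3 > 0. Violating.
Others bid (4, 4, 5, 4): truth gives 0; bid 6 gives 3 > 0. Violating.
Others bid (4, 4, 4, 9): truth gives 0; no alternative beats it.
Others bid (4, 4, 4, 14): truth gives 0; no alternative beats it.
(Checking all 625 profiles: 24 have a profitable deviation, 601 do not.)

24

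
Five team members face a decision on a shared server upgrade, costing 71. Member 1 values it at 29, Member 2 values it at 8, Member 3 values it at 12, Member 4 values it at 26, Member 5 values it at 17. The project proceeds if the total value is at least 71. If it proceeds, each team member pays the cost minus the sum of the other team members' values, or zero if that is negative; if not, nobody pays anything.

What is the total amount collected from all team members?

Total value 92 ≥ cost 71, so it is built.
Member 1: others sum to 63; max(0, 71 - 63) = 8.
Member 2: others sum to 84; max(0, 71 - 84) = 0.
Member 3: others sum to 80; max(0, 71 - 80) = 0.
Member 4: others sum to 66; max(0, 71 - 66) = 5.
Member 5: others sum to 75; max(0, 71 - 75) = 0.
Total collected = 8 + 0 + 0 + 5 + 0 = 13.

13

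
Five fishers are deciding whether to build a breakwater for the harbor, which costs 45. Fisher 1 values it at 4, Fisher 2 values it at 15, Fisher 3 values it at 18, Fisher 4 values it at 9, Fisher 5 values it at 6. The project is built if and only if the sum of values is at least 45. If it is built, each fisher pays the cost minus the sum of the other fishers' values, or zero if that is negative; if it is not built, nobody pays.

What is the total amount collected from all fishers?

Total value 52 ≥ cost 45, so it is built.
Fisher 1: others sum to 48; max(0, 45 - 48) = 0.
Fisher 2: others sum to 37; max(0, 45 - 37) = 8.
Fisher 3: others sum to 34; max(0, 45 - 34) = 11.
Fisher 4: others sum to 43; max(0, 45 - 43) = 2.
Fisher 5: others sum to 46; max(0, 45 - 46) = 0.
Total collected = 0 + 8 + 11 + 2 + 0 = 21.

21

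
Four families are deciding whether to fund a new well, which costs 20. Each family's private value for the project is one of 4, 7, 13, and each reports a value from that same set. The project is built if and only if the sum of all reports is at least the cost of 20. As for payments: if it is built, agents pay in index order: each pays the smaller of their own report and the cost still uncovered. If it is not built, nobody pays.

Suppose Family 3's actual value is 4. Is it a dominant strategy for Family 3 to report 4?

Check each profile of the others' reports and compare truth against every alternative report.
Others report (4, 4, 7): truth gives 0, best alternative gives -3.
Others report (4, 4, 13): truth gives 0, best alternative gives -3.
Others report (4, 7, 4): truth gives 0, best alternative gives -3.
Others report (4, 7, 7): truth gives 0, best alternative gives -3.
Others report (4, 7, 13): truth gives 0, best alternative gives -3.
Others report (7, 4, 4): truth gives 0, best alternative gives -3.
(Remaining 21 profiles checked similarly; truth is weakly best in each.)
In every case the truthful report is at least as good as any alternative, so it is a dominant strategy.

Yes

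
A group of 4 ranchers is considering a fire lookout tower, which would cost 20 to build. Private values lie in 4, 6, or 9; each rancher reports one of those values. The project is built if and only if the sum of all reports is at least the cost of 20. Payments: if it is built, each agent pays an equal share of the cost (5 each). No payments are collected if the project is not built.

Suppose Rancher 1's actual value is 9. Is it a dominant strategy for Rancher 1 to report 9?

Check each profile of the others' reports and compare truth against every alternative report.
Others report (4, 4, 4): truth gives 4, best alternative gives 0.
Others report (4, 4, 6): truth gives 4, best alternative gives 4.
Others report (4, 4, 9): truth gives 4, best alternative gives 4.
Others report (4, 6, 4): truth gives 4, best alternative gives 4.
Others report (4, 6, 6): truth gives 4, best alternative gives 4.
Others report (4, 6, 9): truth gives 4, best alternative gives 4.
(Remaining 21 profiles checked similarly; truth is weakly best in each.)
In every case the truthful report is at least as good as any alternative, so it is a dominant strategy.

Yes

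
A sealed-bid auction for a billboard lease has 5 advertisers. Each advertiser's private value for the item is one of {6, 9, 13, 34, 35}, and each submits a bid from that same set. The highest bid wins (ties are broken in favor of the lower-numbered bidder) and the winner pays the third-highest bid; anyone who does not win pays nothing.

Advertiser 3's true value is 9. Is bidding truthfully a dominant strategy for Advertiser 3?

No

Consider the case where Advertiser 1 bids 6, Advertiser 2 bids 6, Advertiser 4 bids 6 and Advertiser 5 bids 13.
Truthful bid 9: loses, pays 0, utility 0.
Bid 13 instead: wins, pays 6, utility 9 - 6 = 3.
Since 3 > 0, bidding 13 is strictly better here, so truthful bidding is not dominant.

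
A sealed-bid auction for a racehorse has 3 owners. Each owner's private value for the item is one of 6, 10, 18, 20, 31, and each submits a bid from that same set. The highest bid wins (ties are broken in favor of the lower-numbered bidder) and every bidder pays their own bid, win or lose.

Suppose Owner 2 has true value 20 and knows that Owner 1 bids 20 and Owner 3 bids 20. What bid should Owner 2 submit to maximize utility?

Bid 6: loses but pays 6, utility -6.
Bid 10: loses but pays 10, utility -10.
Bid 18: loses but pays 18, utility -18.
Bid 20: loses but pays 20, utility -20.
Bid 31: wins, pays 31, utility 20 - 31 = -11.
The best choice is 6 with utility -6.

6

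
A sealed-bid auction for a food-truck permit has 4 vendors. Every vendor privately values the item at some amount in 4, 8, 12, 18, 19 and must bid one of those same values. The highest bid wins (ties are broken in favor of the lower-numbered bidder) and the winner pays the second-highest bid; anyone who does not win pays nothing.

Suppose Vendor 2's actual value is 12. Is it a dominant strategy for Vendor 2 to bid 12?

Check each profile of the others' bids and compare truth against every alternative bid.
Others bid (4, 4, 4): truth gives 8, best alternative gives 8.
Others bid (4, 4, 8): truth gives 4, best alternative gives 4.
Others bid (4, 8, 4): truth gives 4, best alternative gives 4.
Others bid (4, 8, 8): truth gives 4, best alternative gives 4.
Others bid (8, 4, 4): truth gives 4, best alternative gives 4.
Others bid (8, 4, 8): truth gives 4, best alternative gives 4.
(Remaining 119 profiles checked similarly; truth is weakly best in each.)
In every case the truthful bid is at least as good as any alternative, so it is a dominant strategy.

Yes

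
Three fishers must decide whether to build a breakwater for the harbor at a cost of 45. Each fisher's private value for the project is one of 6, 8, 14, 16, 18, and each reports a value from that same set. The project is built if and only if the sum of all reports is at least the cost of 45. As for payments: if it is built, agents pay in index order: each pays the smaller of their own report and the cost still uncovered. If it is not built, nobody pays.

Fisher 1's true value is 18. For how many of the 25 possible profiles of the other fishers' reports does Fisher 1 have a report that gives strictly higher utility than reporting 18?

Others report (14, 16): truth gives 0; report 16 gives 2 > 0. Violating.
Others report (14, 18): truth gives 0; report 14 gives 4 > 0. Violating.
Others report (16, 14): truth gives 0; report 16 gives 2 > 0. Violating.
Others report (16, 16): truth gives 0; report 14 gives 4 > 0. Violating.
Others report (6, 6): truth gives 0; no alternative beats it.
Others report (6, 8): truth gives 0; no alternative beats it.
(Checking all 25 profiles: 8 have a profitable deviation, 17 do not.)

8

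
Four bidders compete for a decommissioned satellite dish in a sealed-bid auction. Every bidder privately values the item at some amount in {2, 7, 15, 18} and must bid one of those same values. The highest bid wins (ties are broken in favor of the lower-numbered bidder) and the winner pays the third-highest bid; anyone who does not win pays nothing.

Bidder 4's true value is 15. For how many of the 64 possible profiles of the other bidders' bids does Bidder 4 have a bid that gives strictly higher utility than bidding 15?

Others bid (2, 2, 15): truth gives 0; bid 18 gives 13 > 0. Violating.
Others bid (2, 7, 15): truth gives 0; bid 18 gives 8 > 0. Violating.
Others bid (2, 15, 2): truth gives 0; bid 18 gives 13 > 0. Violating.
Others bid (2, 15, 7): truth gives 0; bid 18 gives 8 > 0. Violating.
Others bid (2, 2, 2): truth gives 13; no alternative beats it.
Others bid (2, 2, 7): truth gives 13; no alternative beats it.
(Checking all 64 profiles: 12 have a profitable deviation, 52 do not.)

12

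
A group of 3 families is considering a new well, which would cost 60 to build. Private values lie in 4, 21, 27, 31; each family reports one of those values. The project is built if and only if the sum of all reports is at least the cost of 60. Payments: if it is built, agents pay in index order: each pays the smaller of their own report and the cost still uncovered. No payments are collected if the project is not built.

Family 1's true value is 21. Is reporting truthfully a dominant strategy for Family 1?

No

Consider the case where Family 2 reports 27 and Family 3 reports 31.
Truthful report 21: project built, pays 21, utility 21 - 21 = 0.
Report 4 instead: project built, pays 4, utility 21 - 4 = 17.
Since 17 > 0, reporting 4 is strictly better here, so truthful reporting is not dominant.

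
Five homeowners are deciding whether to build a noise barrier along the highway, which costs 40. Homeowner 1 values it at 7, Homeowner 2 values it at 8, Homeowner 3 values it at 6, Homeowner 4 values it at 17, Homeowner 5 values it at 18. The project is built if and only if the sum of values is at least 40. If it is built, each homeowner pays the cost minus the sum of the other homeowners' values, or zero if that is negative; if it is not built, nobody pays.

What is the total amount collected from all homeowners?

3

Total value 56 ≥ cost 40, so it is built.
Homeowner 1: others sum to 49; max(0, 40 - 49) = 0.
Homeowner 2: others sum to 48; max(0, 40 - 48) = 0.
Homeowner 3: others sum to 50; max(0, 40 - 50) = 0.
Homeowner 4: others sum to 39; max(0, 40 - 39) = 1.
Homeowner 5: others sum to 38; max(0, 40 - 38) = 2.
Total collected = 0 + 0 + 0 + 1 + 2 = 3.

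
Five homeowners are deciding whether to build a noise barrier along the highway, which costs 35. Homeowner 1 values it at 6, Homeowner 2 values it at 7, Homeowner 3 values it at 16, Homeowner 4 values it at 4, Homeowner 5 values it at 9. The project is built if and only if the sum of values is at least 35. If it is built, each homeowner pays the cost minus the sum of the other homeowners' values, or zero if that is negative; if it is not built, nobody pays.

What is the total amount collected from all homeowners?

11

Total value 42 ≥ cost 35, so it is built.
Homeowner 1: others sum to 36; max(0, 35 - 36) = 0.
Homeowner 2: others sum to 35; max(0, 35 - 35) = 0.
Homeowner 3: others sum to 26; max(0, 35 - 26) = 9.
Homeowner 4: others sum to 38; max(0, 35 - 38) = 0.
Homeowner 5: others sum to 33; max(0, 35 - 33) = 2.
Total collected = 0 + 0 + 9 + 0 + 2 = 11.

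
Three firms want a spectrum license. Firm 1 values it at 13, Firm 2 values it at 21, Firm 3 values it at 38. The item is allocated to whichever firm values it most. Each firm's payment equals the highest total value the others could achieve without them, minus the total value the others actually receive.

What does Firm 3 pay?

Firm 3 has the highest value and receives the item.
Without Firm 3, the item would go to the next-highest value, 21, so the others could achieve 21.
With Firm 3 present and winning, the others receive nothing, so their total is 0.
Payment = 21 - 0 = 21.

21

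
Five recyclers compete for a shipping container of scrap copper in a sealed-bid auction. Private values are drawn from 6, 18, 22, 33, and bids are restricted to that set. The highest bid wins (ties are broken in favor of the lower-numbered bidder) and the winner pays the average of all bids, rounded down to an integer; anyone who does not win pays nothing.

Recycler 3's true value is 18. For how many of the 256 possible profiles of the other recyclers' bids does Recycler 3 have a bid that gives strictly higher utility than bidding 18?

41

Others bid (6, 6, 6, 22): truth gives 0; bid 22 gives 6 > 0. Violating.
Others bid (6, 6, 6, 33): truth gives 0; bid 33 gives 2 > 0. Violating.
Others bid (6, 6, 18, 22): truth gives 0; bid 22 gives 4 > 0. Violating.
Others bid (6, 6, 22, 6): truth gives 0; bid 22 gives 6 > 0. Violating.
Others bid (6, 6, 6, 6): truth gives 10; no alternative beats it.
Others bid (6, 6, 6, 18): truth gives 8; no alternative beats it.
(Checking all 256 profiles: 41 have a profitable deviation, 215 do not.)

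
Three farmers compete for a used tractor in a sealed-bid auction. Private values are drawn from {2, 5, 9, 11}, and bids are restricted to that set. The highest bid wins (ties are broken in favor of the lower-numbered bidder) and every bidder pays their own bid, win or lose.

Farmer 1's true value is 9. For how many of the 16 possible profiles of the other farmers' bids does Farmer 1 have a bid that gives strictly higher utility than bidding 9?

11

Others bid (2, 2): truth gives 0; bid 2 gives 7 > 0. Violating.
Others bid (2, 5): truth gives 0; bid 5 gives 4 > 0. Violating.
Others bid (2, 11): truth gives -9; bid 2 gives -2 > -9. Violating.
Others bid (5, 2): truth gives 0; bid 5 gives 4 > 0. Violating.
Others bid (2, 9): truth gives 0; no alternative beats it.
Others bid (5, 9): truth gives 0; no alternative beats it.
(Checking all 16 profiles: 11 have a profitable deviation, 5 do not.)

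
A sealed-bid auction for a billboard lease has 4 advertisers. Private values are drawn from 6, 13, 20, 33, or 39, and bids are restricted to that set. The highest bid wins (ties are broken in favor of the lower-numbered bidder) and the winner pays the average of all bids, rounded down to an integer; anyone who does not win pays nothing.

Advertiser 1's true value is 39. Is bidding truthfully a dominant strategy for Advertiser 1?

No

Consider the case where Advertiser 2 bids 6, Advertiser 3 bids 6 and Advertiser 4 bids 6.
Truthful bid 39: wins, pays 14, utility 39 - 14 = 25.
Bid 6 instead: wins, pays 6, utility 39 - 6 = 33.
Since 33 > 25, bidding 6 is strictly better here, so truthful bidding is not dominant.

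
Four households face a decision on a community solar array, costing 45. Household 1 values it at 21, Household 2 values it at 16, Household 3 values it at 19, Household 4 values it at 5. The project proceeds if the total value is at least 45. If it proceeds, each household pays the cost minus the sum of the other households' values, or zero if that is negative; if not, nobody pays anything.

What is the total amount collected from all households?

Total value 61 ≥ cost 45, so it is built.
Household 1: others sum to 40; max(0, 45 - 40) = 5.
Household 2: others sum to 45; max(0, 45 - 45) = 0.
Household 3: others sum to 42; max(0, 45 - 42) = 3.
Household 4: others sum to 56; max(0, 45 - 56) = 0.
Total collected = 5 + 0 + 3 + 0 = 8.

8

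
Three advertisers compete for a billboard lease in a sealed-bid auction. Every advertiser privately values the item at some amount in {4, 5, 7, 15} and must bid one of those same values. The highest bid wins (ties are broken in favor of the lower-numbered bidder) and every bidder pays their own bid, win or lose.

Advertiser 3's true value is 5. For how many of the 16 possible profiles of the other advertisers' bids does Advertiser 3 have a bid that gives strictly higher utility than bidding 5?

15

Others bid (4, 5): truth gives -5; bid 7 gives -2 > -5. Violating.
Others bid (4, 7): truth gives -5; bid 4 gives -4 > -5. Violating.
Others bid (4, 15): truth gives -5; bid 4 gives -4 > -5. Violating.
Others bid (5, 4): truth gives -5; bid 7 gives -2 > -5. Violating.
Others bid (4, 4): truth gives 0; no alternative beats it.
(Checking all 16 profiles: 15 have a profitable deviation, 1 does not.)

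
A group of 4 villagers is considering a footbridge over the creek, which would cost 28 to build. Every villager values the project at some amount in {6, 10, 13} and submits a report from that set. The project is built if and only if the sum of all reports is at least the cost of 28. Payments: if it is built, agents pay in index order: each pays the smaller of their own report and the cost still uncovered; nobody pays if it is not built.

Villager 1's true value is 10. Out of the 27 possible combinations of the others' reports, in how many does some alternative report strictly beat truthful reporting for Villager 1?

Others report (6, 6, 10): truth gives 0; report 6 gives 4 > 0. Violating.
Others report (6, 6, 13): truth gives 0; report 6 gives 4 > 0. Violating.
Others report (6, 10, 6): truth gives 0; report 6 gives 4 > 0. Violating.
Others report (6, 10, 10): truth gives 0; report 6 gives 4 > 0. Violating.
Others report (6, 6, 6): truth gives 0; no alternative beats it.
(Checking all 27 profiles: 26 have a profitable deviation, 1 does not.)

26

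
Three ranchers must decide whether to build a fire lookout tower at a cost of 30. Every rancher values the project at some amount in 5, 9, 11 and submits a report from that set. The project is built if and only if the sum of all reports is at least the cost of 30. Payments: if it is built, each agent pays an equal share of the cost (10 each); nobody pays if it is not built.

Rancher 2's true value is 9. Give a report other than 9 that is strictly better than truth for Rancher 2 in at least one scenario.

5

Suppose Rancher 1 reports 11 and Rancher 3 reports 11.
Report 9: project built, pays 10, utility 9 - 10 = -1.
Report 5: project not built, utility 0.
So reporting 5 beats truth here (0 > -1).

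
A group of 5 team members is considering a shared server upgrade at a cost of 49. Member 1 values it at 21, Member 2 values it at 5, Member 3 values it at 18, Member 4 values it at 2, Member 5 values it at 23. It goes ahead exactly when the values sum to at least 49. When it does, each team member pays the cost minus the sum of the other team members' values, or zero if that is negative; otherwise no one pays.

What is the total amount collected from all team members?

4

Total value 69 ≥ cost 49, so it is built.
Member 1: others sum to 48; max(0, 49 - 48) = 1.
Member 2: others sum to 64; max(0, 49 - 64) = 0.
Member 3: others sum to 51; max(0, 49 - 51) = 0.
Member 4: others sum to 67; max(0, 49 - 67) = 0.
Member 5: others sum to 46; max(0, 49 - 46) = 3.
Total collected = 1 + 0 + 0 + 0 + 3 = 4.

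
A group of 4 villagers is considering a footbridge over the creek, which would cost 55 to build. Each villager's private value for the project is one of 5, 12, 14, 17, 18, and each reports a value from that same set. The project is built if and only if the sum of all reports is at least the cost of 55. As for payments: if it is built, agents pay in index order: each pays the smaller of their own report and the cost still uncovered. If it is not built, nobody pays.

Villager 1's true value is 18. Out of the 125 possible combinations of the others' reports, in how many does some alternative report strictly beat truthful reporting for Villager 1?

75

Others report (5, 17, 17): truth gives 0; report 17 gives 1 > 0. Violating.
Others report (5, 17, 18): truth gives 0; report 17 gives 1 > 0. Violating.
Others report (5, 18, 17): truth gives 0; report 17 gives 1 > 0. Violating.
Others report (5, 18, 18): truth gives 0; report 14 gives 4 > 0. Violating.
Others report (5, 5, 5): truth gives 0; no alternative beats it.
Others report (5, 5, 12): truth gives 0; no alternative beats it.
(Checking all 125 profiles: 75 have a profitable deviation, 50 do not.)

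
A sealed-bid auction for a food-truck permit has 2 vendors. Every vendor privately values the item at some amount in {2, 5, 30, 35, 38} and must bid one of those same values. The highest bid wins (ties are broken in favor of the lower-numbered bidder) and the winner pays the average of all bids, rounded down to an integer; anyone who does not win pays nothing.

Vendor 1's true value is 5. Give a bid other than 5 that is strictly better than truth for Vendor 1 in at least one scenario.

2

Suppose Vendor 2 bids 2.
Bid 5: wins, pays 3, utility 5 - 3 = 2.
Bid 2: wins, pays 2, utility 5 - 2 = 3.
So bidding 2 beats truth here (3 > 2).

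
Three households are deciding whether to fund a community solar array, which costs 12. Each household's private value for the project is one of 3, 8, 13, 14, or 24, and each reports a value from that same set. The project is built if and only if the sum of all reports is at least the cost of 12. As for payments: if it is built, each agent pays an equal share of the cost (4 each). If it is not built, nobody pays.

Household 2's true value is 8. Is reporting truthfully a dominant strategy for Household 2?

Yes

Check each profile of the others' reports and compare truth against every alternative report.
Others report (3, 3): truth gives 4, best alternative gives 4.
Others report (3, 8): truth gives 4, best alternative gives 4.
Others report (3, 13): truth gives 4, best alternative gives 4.
Others report (3, 14): truth gives 4, best alternative gives 4.
Others report (3, 24): truth gives 4, best alternative gives 4.
Others report (8, 3): truth gives 4, best alternative gives 4.
(Remaining 19 profiles checked similarly; truth is weakly best in each.)
In every case the truthful report is at least as good as any alternative, so it is a dominant strategy.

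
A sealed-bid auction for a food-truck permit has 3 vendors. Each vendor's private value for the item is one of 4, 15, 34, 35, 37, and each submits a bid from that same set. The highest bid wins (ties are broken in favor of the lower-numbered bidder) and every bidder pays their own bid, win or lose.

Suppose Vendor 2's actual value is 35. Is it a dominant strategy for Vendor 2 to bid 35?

Consider the case where Vendor 1 bids 4 and Vendor 3 bids 4.
Truthful bid 35: wins, pays 35, utility 35 - 35 = 0.
Bid 15 instead: wins, pays 15, utility 35 - 15 = 20.
Since 20 > 0, bidding 15 is strictly better here, so truthful bidding is not dominant.

No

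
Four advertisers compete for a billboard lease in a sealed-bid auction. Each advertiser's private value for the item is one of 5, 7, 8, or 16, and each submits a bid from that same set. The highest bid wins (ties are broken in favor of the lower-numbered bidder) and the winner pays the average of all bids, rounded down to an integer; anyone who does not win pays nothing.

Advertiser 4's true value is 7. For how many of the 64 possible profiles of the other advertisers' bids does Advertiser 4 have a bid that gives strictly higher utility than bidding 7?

6

Others bid (5, 5, 7): truth gives 0; bid 8 gives 1 > 0. Violating.
Others bid (5, 7, 5): truth gives 0; bid 8 gives 1 > 0. Violating.
Others bid (5, 7, 7): truth gives 0; bid 8 gives 1 > 0. Violating.
Others bid (7, 5, 5): truth gives 0; bid 8 gives 1 > 0. Violating.
Others bid (5, 5, 5): truth gives 2; no alternative beats it.
Others bid (5, 5, 8): truth gives 0; no alternative beats it.
(Checking all 64 profiles: 6 have a profitable deviation, 58 do not.)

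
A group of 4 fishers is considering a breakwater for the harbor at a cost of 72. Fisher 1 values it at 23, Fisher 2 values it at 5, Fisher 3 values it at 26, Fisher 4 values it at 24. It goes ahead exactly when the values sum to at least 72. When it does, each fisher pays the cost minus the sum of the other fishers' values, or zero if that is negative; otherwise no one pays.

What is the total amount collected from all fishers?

Total value 78 ≥ cost 72, so it is built.
Fisher 1: others sum to 55; max(0, 72 - 55) = 17.
Fisher 2: others sum to 73; max(0, 72 - 73) = 0.
Fisher 3: others sum to 52; max(0, 72 - 52) = 20.
Fisher 4: others sum to 54; max(0, 72 - 54) = 18.
Total collected = 17 + 0 + 20 + 18 = 55.

55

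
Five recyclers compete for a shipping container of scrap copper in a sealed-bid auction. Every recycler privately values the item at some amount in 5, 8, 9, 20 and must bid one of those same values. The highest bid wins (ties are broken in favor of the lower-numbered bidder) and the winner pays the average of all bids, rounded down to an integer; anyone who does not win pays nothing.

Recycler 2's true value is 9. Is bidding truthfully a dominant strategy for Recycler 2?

No

Consider the case where Recycler 1 bids 5, Recycler 3 bids 5, Recycler 4 bids 8 and Recycler 5 bids 8.
Truthful bid 9: wins, pays 7, utility 9 - 7 = 2.
Bid 8 instead: wins, pays 6, utility 9 - 6 = 3.
Since 3 > 2, bidding 8 is strictly better here, so truthful bidding is not dominant.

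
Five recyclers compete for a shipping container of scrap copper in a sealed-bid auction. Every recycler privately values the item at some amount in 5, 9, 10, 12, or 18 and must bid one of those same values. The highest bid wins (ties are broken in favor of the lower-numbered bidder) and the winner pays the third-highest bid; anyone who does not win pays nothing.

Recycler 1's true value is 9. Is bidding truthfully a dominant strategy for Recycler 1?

No

Consider the case where Recycler 2 bids 5, Recycler 3 bids 5, Recycler 4 bids 5 and Recycler 5 bids 10.
Truthful bid 9: loses, pays 0, utility 0.
Bid 10 instead: wins, pays 5, utility 9 - 5 = 4.
Since 4 > 0, bidding 10 is strictly better here, so truthful bidding is not dominant.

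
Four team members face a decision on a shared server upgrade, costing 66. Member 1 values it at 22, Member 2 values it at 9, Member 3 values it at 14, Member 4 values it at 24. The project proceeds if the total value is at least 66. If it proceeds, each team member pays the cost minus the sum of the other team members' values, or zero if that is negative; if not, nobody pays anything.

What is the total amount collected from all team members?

57

Total value 69 ≥ cost 66, so it is built.
Member 1: others sum to 47; max(0, 66 - 47) = 19.
Member 2: others sum to 60; max(0, 66 - 60) = 6.
Member 3: others sum to 55; max(0, 66 - 55) = 11.
Member 4: others sum to 45; max(0, 66 - 45) = 21.
Total collected = 19 + 6 + 11 + 21 = 57.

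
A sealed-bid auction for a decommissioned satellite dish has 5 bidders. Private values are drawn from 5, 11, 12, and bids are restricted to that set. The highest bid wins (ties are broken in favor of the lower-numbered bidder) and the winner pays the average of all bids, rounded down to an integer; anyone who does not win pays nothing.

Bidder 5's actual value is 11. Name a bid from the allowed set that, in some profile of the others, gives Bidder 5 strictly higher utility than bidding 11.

12

Suppose Bidder 1 bids 5, Bidder 2 bids 5, Bidder 3 bids 5 and Bidder 4 bids 11.
Bid 11: loses, pays 0, utility 0.
Bid 12: wins, pays 7, utility 11 - 7 = 4.
So bidding 12 beats truth here (4 > 0).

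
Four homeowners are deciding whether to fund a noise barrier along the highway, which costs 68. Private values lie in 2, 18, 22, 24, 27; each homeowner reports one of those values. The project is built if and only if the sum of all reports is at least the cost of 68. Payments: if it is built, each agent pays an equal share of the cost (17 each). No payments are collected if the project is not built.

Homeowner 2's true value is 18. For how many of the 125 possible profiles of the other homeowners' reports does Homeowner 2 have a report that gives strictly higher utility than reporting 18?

Others report (2, 18, 22): truth gives 0; report 27 gives 1 > 0. Violating.
Others report (2, 18, 24): truth gives 0; report 24 gives 1 > 0. Violating.
Others report (2, 18, 27): truth gives 0; report 22 gives 1 > 0. Violating.
Others report (2, 22, 18): truth gives 0; report 27 gives 1 > 0. Violating.
Others report (2, 2, 2): truth gives 0; no alternative beats it.
Others report (2, 2, 18): truth gives 0; no alternative beats it.
(Checking all 125 profiles: 27 have a profitable deviation, 98 do not.)

27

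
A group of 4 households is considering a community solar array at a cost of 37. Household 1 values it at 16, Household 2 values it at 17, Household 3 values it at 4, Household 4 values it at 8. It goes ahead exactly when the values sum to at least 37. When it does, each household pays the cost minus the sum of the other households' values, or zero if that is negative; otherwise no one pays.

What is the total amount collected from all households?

17

Total value 45 ≥ cost 37, so it is built.
Household 1: others sum to 29; max(0, 37 - 29) = 8.
Household 2: others sum to 28; max(0, 37 - 28) = 9.
Household 3: others sum to 41; max(0, 37 - 41) = 0.
Household 4: others sum to 37; max(0, 37 - 37) = 0.
Total collected = 8 + 9 + 0 + 0 = 17.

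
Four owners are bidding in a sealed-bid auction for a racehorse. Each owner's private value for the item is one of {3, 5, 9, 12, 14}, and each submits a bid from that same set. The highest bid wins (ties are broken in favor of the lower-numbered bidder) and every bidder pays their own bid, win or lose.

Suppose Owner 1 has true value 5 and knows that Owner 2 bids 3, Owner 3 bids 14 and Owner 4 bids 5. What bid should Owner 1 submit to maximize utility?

Bid 3: loses but pays 3, utility -3.
Bid 5: loses but pays 5, utility -5.
Bid 9: loses but pays 9, utility -9.
Bid 12: loses but pays 12, utility -12.
Bid 14: wins, pays 14, utility 5 - 14 = -9.
The best choice is 3 with utility -3.

3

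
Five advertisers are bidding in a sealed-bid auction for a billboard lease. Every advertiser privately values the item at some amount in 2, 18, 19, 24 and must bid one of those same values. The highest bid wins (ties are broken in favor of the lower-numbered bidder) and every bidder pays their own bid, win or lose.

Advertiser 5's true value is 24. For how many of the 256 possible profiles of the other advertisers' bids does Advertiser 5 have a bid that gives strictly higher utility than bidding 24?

Others bid (2, 2, 2, 2): truth gives 0; bid 18 gives 6 > 0. Violating.
Others bid (2, 2, 2, 18): truth gives 0; bid 19 gives 5 > 0. Violating.
Others bid (2, 2, 2, 24): truth gives -24; bid 2 gives -2 > -24. Violating.
Others bid (2, 2, 18, 2): truth gives 0; bid 19 gives 5 > 0. Violating.
Others bid (2, 2, 2, 19): truth gives 0; no alternative beats it.
Others bid (2, 2, 18, 19): truth gives 0; no alternative beats it.
(Checking all 256 profiles: 191 have a profitable deviation, 65 do not.)

191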